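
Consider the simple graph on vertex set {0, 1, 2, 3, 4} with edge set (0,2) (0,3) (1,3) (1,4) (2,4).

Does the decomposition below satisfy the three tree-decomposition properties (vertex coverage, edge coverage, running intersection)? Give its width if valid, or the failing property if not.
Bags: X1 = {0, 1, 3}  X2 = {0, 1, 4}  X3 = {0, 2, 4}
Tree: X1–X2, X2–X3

Vertex coverage: the bags together contain {0, 1, 2, 3, 4}, the full vertex set. Edge coverage: each edge of G has both endpoints in at least one bag. Running intersection: for every vertex, the bags containing it form a connected subtree. All three properties hold, so this is a valid tree decomposition of width max|bag| − 1 = 2, and hence tw(G) ≤ 2.

Yes; width 2.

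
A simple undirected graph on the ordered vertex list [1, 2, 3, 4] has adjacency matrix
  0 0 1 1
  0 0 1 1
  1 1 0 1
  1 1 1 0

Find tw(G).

A width-2 tree decomposition is:
Bags: B1 = {1, 3, 4}  B2 = {2, 3, 4}
Tree: B1–B2
The largest bag has 3 vertices, giving width 2; this decomposition certifies tw(G) ≤ 2. On the other hand G contains the 3-clique {1, 3, 4}. A clique must lie in a single bag of any decomposition, so no decomposition can have width below 2. Combining the bounds, tw(G) = 2.

2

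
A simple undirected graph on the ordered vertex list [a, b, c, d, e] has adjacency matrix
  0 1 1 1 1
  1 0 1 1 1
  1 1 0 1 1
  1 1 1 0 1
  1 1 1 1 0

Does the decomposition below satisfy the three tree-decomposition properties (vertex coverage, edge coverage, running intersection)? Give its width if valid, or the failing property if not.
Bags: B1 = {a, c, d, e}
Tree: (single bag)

No — vertex b appears in no bag.

A tree decomposition must satisfy three properties: every vertex lies in some bag; for every edge, both endpoints lie together in some bag; and for every vertex, the bags containing it form a connected subtree. Here vertex b appears in no bag, so the decomposition is invalid.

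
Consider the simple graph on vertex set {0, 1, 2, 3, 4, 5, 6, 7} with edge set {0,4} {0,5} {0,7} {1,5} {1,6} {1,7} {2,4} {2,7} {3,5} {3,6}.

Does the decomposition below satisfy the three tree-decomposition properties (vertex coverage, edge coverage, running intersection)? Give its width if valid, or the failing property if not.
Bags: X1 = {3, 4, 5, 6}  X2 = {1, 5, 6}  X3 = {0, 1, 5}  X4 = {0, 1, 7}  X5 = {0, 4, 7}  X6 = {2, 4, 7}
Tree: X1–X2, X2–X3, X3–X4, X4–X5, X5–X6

No — bags containing vertex 4 are not connected in the tree.

A tree decomposition must satisfy three properties: every vertex lies in some bag; for every edge, both endpoints lie together in some bag; and for every vertex, the bags containing it form a connected subtree. Here bags containing vertex 4 are not connected in the tree, so the decomposition is invalid.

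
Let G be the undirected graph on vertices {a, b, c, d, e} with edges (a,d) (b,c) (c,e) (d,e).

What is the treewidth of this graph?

1

A width-1 tree decomposition is:
Bags: B1 = {a, d}  B2 = {d, e}  B3 = {c, e}  B4 = {b, c}
Tree: B1–B2, B2–B3, B3–B4
Every bag has size at most 2, so the width is 2 − 1 = 1 and tw(G) ≤ 1. Since G has at least one edge (e.g. a–d), it is not an edgeless graph, so tw(G) ≥ 1. Hence tw(G) = 1 exactly.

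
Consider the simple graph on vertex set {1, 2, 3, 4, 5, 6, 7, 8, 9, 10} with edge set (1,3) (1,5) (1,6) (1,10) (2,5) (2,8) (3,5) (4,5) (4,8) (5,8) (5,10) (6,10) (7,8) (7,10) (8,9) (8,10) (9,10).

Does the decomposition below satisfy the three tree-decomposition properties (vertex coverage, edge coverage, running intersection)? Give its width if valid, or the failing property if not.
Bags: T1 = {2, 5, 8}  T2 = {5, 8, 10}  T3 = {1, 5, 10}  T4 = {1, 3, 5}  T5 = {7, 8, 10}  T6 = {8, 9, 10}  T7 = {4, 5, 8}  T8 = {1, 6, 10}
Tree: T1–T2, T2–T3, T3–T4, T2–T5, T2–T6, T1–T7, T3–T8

Yes; width 2.

Vertex coverage: the bags together contain {1, 2, 3, 4, 5, 6, 7, 8, 9, 10}, the full vertex set. Edge coverage: each edge of G has both endpoints in at least one bag. Running intersection: for every vertex, the bags containing it form a connected subtree. All three properties hold, so this is a valid tree decomposition of width max|bag| − 1 = 2, and hence tw(G) ≤ 2.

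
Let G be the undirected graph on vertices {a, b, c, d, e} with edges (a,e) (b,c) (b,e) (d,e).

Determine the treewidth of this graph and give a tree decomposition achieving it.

The largest bag has 2 vertices, giving width 1; this decomposition certifies tw(G) ≤ 1. G has an edge, so its treewidth is at least 1. The upper and lower bounds meet at 1, so that is the treewidth.

Treewidth 1.
Bags: B1 = {d, e}  B2 = {b, e}  B3 = {a, e}  B4 = {b, c}
Tree: B1–B2, B2–B3, B2–B4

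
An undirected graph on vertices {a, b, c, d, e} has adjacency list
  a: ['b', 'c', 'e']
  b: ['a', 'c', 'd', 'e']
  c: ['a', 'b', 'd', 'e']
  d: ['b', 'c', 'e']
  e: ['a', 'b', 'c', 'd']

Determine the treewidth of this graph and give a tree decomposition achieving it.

Every bag has size at most 4, so the width is 4 − 1 = 3 and tw(G) ≤ 3. Conversely, {b, c, d, e} is a clique of size 4, and the vertices of any clique must share a bag in every tree decomposition; so some bag has ≥ 4 vertices and tw(G) ≥ 3. Combining the bounds, tw(G) = 3.

Treewidth 3.
One optimal decomposition is:
Bags: B1 = {b, c, d, e}  B2 = {a, b, c, e}
Tree: B1–B2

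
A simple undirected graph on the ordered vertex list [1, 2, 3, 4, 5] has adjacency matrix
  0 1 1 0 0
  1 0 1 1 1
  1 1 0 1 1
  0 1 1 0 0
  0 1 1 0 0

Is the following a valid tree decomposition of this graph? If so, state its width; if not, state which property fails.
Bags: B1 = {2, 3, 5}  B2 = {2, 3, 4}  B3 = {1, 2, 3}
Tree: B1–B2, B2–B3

Checking the three conditions: (i) the bags cover all of {1, 2, 3, 4, 5}; (ii) for each edge, some bag contains both endpoints; (iii) the bags containing any fixed vertex form a subtree. All hold, so the decomposition is valid with width 3 − 1 = 2.

Yes; width 2.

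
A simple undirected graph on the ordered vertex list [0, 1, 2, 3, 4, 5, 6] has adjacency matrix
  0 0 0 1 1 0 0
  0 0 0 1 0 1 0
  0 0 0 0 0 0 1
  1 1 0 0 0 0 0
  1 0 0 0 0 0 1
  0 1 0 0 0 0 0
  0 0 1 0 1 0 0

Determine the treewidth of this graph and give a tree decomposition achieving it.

The largest bag has 2 vertices, giving width 1; this decomposition certifies tw(G) ≤ 1. Any graph with an edge has treewidth ≥ 1, and G has the edge 5–1. Hence tw(G) = 1 exactly.

Treewidth 1.
Bags: B1 = {1, 5}  B2 = {1, 3}  B3 = {0, 3}  B4 = {0, 4}  B5 = {4, 6}  B6 = {2, 6}
Tree: B1–B2, B2–B3, B3–B4, B4–B5, B5–B6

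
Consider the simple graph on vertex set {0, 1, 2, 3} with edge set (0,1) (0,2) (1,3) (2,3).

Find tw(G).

2

A width-2 tree decomposition is:
Bags: B1 = {0, 1, 3}  B2 = {0, 2, 3}
Tree: B1–B2
Every bag has size at most 3, so the width is 3 − 1 = 2 and tw(G) ≤ 2. Since 0–1–3–2–0 is a cycle in G, G is not acyclic. Forests are exactly the graphs of treewidth ≤ 1, so tw(G) ≥ 2. Hence tw(G) = 2 exactly.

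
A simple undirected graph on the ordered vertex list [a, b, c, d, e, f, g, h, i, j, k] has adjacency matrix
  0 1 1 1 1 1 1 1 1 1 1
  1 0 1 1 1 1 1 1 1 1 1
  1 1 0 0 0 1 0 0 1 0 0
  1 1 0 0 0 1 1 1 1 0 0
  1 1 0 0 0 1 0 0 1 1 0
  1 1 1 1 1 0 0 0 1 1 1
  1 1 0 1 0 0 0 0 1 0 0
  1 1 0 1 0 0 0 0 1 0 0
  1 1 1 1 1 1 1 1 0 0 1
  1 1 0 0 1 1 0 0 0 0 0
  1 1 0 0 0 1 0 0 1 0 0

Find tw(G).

4

A width-4 tree decomposition is:
Bags: B1 = {a, b, d, f, i}  B2 = {a, b, f, i, k}  B3 = {a, b, e, f, i}  B4 = {a, b, e, f, j}  B5 = {a, b, d, g, i}  B6 = {a, b, c, f, i}  B7 = {a, b, d, h, i}
Tree: B1–B2, B2–B3, B3–B4, B1–B5, B3–B6, B1–B7
The largest bag has 5 vertices, giving width 4; this decomposition certifies tw(G) ≤ 4. For the lower bound, the 5 vertices {a, b, e, f, j} are pairwise adjacent, and any tree decomposition puts a clique entirely inside one bag — forcing width ≥ 4. The upper and lower bounds meet at 4, so that is the treewidth.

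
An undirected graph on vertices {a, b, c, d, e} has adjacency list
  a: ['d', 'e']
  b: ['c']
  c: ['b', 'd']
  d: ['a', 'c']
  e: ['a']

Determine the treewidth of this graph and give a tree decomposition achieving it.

Every bag has size at most 2, so the width is 2 − 1 = 1 and tw(G) ≤ 1. Since G has at least one edge (e.g. e–a), it is not an edgeless graph, so tw(G) ≥ 1. Combining the bounds, tw(G) = 1.

Treewidth 1.
One optimal decomposition is:
Bags: B1 = {a, e}  B2 = {a, d}  B3 = {c, d}  B4 = {b, c}
Tree: B1–B2, B2–B3, B3–B4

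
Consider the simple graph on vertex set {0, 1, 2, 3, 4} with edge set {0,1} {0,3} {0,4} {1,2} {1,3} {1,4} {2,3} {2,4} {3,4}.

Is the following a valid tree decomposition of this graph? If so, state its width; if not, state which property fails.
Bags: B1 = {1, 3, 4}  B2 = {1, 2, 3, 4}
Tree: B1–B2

No — vertex 0 appears in no bag.

A tree decomposition must satisfy three properties: every vertex lies in some bag; for every edge, both endpoints lie together in some bag; and for every vertex, the bags containing it form a connected subtree. Here vertex 0 appears in no bag, so the decomposition is invalid.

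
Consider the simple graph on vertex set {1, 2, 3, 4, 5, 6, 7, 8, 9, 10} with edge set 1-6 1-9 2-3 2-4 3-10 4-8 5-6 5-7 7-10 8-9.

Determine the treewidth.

2

A width-2 tree decomposition is:
Bags: B1 = {2, 4, 8}  B2 = {2, 8, 9}  B3 = {1, 2, 9}  B4 = {1, 2, 6}  B5 = {2, 5, 6}  B6 = {2, 5, 7}  B7 = {2, 7, 10}  B8 = {2, 3, 10}
Tree: B1–B2, B2–B3, B3–B4, B4–B5, B5–B6, B6–B7, B7–B8
Each bag holds 3 vertices, so the decomposition has width 2, which upper-bounds the treewidth. Since 2–4–8–9–1–6–5–7–10–3–2 is a cycle in G, G is not acyclic. Forests are exactly the graphs of treewidth ≤ 1, so tw(G) ≥ 2. Combining the bounds, tw(G) = 2.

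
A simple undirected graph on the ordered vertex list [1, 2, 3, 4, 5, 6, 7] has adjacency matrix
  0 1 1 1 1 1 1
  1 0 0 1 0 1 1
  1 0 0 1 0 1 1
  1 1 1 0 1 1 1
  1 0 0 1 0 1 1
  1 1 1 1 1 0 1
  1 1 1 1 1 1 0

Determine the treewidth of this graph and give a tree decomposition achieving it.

Treewidth 4.
Bags: B1 = {1, 3, 4, 6, 7}  B2 = {1, 2, 4, 6, 7}  B3 = {1, 4, 5, 6, 7}
Tree: B1–B2, B2–B3

The largest bag has 5 vertices, giving width 4; this decomposition certifies tw(G) ≤ 4. On the other hand G contains the 5-clique {1, 2, 4, 6, 7}. A clique must lie in a single bag of any decomposition, so no decomposition can have width below 4. Hence tw(G) = 4 exactly.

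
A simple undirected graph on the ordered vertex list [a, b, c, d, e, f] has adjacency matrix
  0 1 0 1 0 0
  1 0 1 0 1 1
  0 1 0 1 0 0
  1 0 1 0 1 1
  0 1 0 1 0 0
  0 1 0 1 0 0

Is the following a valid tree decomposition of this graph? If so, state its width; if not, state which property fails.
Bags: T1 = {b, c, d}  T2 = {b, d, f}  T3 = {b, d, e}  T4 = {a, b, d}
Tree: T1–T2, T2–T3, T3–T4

Yes; width 2.

Vertex coverage: the bags together contain {a, b, c, d, e, f}, the full vertex set. Edge coverage: each edge of G has both endpoints in at least one bag. Running intersection: for every vertex, the bags containing it form a connected subtree. All three properties hold, so this is a valid tree decomposition of width max|bag| − 1 = 2, and hence tw(G) ≤ 2.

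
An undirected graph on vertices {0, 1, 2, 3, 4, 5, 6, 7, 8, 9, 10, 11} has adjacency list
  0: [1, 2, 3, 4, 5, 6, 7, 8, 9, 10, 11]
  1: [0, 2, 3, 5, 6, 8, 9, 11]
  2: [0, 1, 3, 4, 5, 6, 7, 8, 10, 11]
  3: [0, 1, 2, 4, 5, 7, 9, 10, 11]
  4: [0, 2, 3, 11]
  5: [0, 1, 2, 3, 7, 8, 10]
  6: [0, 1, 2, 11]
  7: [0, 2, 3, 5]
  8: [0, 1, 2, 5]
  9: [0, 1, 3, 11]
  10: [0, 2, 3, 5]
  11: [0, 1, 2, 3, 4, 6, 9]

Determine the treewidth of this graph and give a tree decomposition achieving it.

Treewidth 4.
One optimal decomposition is:
Bags: B1 = {0, 1, 2, 3, 11}  B2 = {0, 1, 3, 9, 11}  B3 = {0, 1, 2, 3, 5}  B4 = {0, 1, 2, 5, 8}  B5 = {0, 2, 3, 5, 10}  B6 = {0, 2, 3, 4, 11}  B7 = {0, 1, 2, 6, 11}  B8 = {0, 2, 3, 5, 7}
Tree: B1–B2, B1–B3, B3–B4, B3–B5, B1–B6, B1–B7, B3–B8

The largest bag has 5 vertices, giving width 4; this decomposition certifies tw(G) ≤ 4. Conversely, {0, 1, 3, 9, 11} is a clique of size 5, and the vertices of any clique must share a bag in every tree decomposition; so some bag has ≥ 5 vertices and tw(G) ≥ 4. Combining the bounds, tw(G) = 4.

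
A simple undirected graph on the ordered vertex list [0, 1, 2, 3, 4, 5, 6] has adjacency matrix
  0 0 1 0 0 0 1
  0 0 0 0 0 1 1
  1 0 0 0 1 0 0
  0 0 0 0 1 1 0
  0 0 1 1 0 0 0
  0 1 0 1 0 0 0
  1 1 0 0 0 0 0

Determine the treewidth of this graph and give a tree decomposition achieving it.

Treewidth 2.
One such decomposition:
Bags: B1 = {2, 3, 4}  B2 = {2, 3, 5}  B3 = {1, 2, 5}  B4 = {1, 2, 6}  B5 = {0, 2, 6}
Tree: B1–B2, B2–B3, B3–B4, B4–B5

The largest bag has 3 vertices, giving width 2; this decomposition certifies tw(G) ≤ 2. Since 2–4–3–5–1–6–0–2 is a cycle in G, G is not acyclic. Forests are exactly the graphs of treewidth ≤ 1, so tw(G) ≥ 2. Therefore the treewidth is 2.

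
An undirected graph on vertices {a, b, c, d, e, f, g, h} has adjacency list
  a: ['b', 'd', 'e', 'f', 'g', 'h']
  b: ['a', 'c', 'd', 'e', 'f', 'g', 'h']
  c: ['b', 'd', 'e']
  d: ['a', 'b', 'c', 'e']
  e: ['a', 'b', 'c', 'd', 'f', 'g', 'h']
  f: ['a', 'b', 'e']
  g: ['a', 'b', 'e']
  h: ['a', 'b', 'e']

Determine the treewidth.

A width-3 tree decomposition is:
Bags: B1 = {a, b, e, g}  B2 = {a, b, e, h}  B3 = {a, b, d, e}  B4 = {a, b, e, f}  B5 = {b, c, d, e}
Tree: B1–B2, B2–B3, B3–B4, B3–B5
Every bag has size at most 4, so the width is 4 − 1 = 3 and tw(G) ≤ 3. For the lower bound, the 4 vertices {b, c, d, e} are pairwise adjacent, and any tree decomposition puts a clique entirely inside one bag — forcing width ≥ 3. Hence tw(G) = 3 exactly.

3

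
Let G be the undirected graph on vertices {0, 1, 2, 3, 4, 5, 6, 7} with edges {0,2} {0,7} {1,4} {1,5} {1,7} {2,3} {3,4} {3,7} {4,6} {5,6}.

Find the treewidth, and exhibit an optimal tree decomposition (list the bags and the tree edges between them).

Treewidth 2.
One optimal decomposition is:
Bags: B1 = {1, 5, 6}  B2 = {1, 4, 6}  B3 = {1, 4, 7}  B4 = {3, 4, 7}  B5 = {0, 3, 7}  B6 = {0, 2, 3}
Tree: B1–B2, B2–B3, B3–B4, B4–B5, B5–B6

Each bag holds 3 vertices, so the decomposition has width 2, which upper-bounds the treewidth. For the lower bound, G contains the cycle 5–6–4–1–5, so G is not a forest; only forests have treewidth ≤ 1, hence tw(G) ≥ 2. Combining the bounds, tw(G) = 2.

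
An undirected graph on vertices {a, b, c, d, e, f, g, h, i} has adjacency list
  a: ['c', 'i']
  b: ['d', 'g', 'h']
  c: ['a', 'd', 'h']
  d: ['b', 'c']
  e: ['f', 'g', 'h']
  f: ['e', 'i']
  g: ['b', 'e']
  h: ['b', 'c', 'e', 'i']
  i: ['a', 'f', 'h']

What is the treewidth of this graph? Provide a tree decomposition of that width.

Treewidth 3.
One such decomposition:
Bags: B1 = {b, e, f, g}  B2 = {b, e, f, h}  B3 = {b, f, h, i}  B4 = {b, d, h, i}  B5 = {c, d, h, i}  B6 = {a, c, d, i}
Tree: B1–B2, B2–B3, B3–B4, B4–B5, B5–B6

Every bag has size at most 4, so the width is 4 − 1 = 3 and tw(G) ≤ 3. For the lower bound: the 4 vertex sets {e,f,g}, {b}, {h}, {a,c,d,i} are disjoint, each induces a connected subgraph, and every pair is joined by at least one edge of G. Contracting each set to a single vertex therefore yields K_{4} as a minor, and since treewidth is minor-monotone, tw(G) ≥ tw(K_{4}) = 3. Combining the bounds, tw(G) = 3.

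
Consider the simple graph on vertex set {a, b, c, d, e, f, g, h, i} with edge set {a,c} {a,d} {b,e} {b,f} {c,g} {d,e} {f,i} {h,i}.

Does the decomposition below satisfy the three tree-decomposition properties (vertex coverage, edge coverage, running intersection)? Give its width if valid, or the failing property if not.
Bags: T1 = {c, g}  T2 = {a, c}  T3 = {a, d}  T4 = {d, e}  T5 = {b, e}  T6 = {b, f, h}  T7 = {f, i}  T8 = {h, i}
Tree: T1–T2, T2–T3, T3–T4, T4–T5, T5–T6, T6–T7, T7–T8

A tree decomposition must satisfy three properties: every vertex lies in some bag; for every edge, both endpoints lie together in some bag; and for every vertex, the bags containing it form a connected subtree. Here bags containing vertex h are not connected in the tree, so the decomposition is invalid.

No — bags containing vertex h are not connected in the tree.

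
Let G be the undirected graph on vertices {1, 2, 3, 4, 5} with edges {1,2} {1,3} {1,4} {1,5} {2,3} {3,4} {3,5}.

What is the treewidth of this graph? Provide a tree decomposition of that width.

Every bag has size at most 3, so the width is 3 − 1 = 2 and tw(G) ≤ 2. Conversely, {1, 2, 3} is a clique of size 3, and the vertices of any clique must share a bag in every tree decomposition; so some bag has ≥ 3 vertices and tw(G) ≥ 2. Therefore the treewidth is 2.

Treewidth 2.
One optimal decomposition is:
Bags: B1 = {1, 2, 3}  B2 = {1, 3, 5}  B3 = {1, 3, 4}
Tree: B1–B2, B1–B3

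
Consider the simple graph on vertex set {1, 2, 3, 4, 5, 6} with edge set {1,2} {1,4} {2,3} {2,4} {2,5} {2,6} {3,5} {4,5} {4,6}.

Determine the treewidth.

A width-2 tree decomposition is:
Bags: B1 = {2, 4, 5}  B2 = {2, 3, 5}  B3 = {1, 2, 4}  B4 = {2, 4, 6}
Tree: B1–B2, B1–B3, B3–B4
Every bag has size at most 3, so the width is 3 − 1 = 2 and tw(G) ≤ 2. On the other hand G contains the 3-clique {2, 3, 5}. A clique must lie in a single bag of any decomposition, so no decomposition can have width below 2. Combining the bounds, tw(G) = 2.

2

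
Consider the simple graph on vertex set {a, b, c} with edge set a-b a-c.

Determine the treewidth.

A width-1 tree decomposition is:
Bags: B1 = {a, c}  B2 = {a, b}
Tree: B1–B2
Every bag has size at most 2, so the width is 2 − 1 = 1 and tw(G) ≤ 1. Since G has at least one edge (e.g. a–c), it is not an edgeless graph, so tw(G) ≥ 1. Combining the bounds, tw(G) = 1.

1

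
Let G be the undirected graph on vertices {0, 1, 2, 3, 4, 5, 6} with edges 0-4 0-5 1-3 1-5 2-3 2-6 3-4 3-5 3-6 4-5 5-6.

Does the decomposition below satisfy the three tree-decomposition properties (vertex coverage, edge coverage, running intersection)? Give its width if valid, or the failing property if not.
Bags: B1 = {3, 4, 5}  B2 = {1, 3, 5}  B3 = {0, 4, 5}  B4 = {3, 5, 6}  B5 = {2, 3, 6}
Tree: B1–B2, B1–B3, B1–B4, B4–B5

Checking the three conditions: (i) the bags cover all of {0, 1, 2, 3, 4, 5, 6}; (ii) for each edge, some bag contains both endpoints; (iii) the bags containing any fixed vertex form a subtree. All hold, so the decomposition is valid with width 3 − 1 = 2.

Yes; width 2.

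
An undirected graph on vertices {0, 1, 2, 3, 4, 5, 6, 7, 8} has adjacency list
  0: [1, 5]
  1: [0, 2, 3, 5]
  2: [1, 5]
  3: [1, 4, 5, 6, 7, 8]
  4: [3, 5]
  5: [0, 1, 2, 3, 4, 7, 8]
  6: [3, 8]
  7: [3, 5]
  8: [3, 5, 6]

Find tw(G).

2

A width-2 tree decomposition is:
Bags: B1 = {3, 5, 8}  B2 = {3, 4, 5}  B3 = {1, 3, 5}  B4 = {1, 2, 5}  B5 = {3, 5, 7}  B6 = {0, 1, 5}  B7 = {3, 6, 8}
Tree: B1–B2, B2–B3, B3–B4, B3–B5, B4–B6, B1–B7
Each bag holds 3 vertices, so the decomposition has width 2, which upper-bounds the treewidth. On the other hand G contains the 3-clique {0, 1, 5}. A clique must lie in a single bag of any decomposition, so no decomposition can have width below 2. Combining the bounds, tw(G) = 2.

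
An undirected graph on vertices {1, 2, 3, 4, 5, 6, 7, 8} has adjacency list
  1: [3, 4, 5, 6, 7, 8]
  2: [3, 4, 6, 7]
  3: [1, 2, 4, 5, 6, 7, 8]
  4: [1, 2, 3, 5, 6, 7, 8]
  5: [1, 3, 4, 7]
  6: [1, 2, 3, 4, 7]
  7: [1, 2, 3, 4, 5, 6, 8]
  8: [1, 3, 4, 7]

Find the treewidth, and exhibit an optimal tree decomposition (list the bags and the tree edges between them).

Each bag holds 5 vertices, so the decomposition has width 4, which upper-bounds the treewidth. Conversely, {1, 3, 4, 7, 8} is a clique of size 5, and the vertices of any clique must share a bag in every tree decomposition; so some bag has ≥ 5 vertices and tw(G) ≥ 4. The upper and lower bounds meet at 4, so that is the treewidth.

Treewidth 4.
Bags: B1 = {2, 3, 4, 6, 7}  B2 = {1, 3, 4, 6, 7}  B3 = {1, 3, 4, 7, 8}  B4 = {1, 3, 4, 5, 7}
Tree: B1–B2, B2–B3, B3–B4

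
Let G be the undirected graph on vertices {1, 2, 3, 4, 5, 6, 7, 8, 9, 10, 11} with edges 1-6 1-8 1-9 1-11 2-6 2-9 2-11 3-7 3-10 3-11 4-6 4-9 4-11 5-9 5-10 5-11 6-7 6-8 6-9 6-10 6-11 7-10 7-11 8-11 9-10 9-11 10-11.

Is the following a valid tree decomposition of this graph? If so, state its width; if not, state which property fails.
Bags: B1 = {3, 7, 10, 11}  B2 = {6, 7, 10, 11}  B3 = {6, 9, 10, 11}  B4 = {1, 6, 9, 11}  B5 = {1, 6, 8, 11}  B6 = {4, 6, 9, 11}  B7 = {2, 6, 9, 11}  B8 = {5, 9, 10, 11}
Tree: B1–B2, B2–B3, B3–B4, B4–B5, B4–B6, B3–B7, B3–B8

Yes; width 3.

Checking the three conditions: (i) the bags cover all of {1, 2, 3, 4, 5, 6, 7, 8, 9, 10, 11}; (ii) for each edge, some bag contains both endpoints; (iii) the bags containing any fixed vertex form a subtree. All hold, so the decomposition is valid with width 4 − 1 = 3.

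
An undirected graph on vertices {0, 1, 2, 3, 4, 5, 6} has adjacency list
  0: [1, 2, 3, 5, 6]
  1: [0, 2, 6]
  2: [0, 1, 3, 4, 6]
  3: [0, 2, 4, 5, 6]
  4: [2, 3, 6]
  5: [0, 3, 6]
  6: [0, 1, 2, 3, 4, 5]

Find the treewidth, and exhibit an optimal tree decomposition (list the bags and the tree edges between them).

Every bag has size at most 4, so the width is 4 − 1 = 3 and tw(G) ≤ 3. Conversely, {0, 1, 2, 6} is a clique of size 4, and the vertices of any clique must share a bag in every tree decomposition; so some bag has ≥ 4 vertices and tw(G) ≥ 3. The upper and lower bounds meet at 3, so that is the treewidth.

Treewidth 3.
Bags: B1 = {0, 3, 5, 6}  B2 = {0, 2, 3, 6}  B3 = {0, 1, 2, 6}  B4 = {2, 3, 4, 6}
Tree: B1–B2, B2–B3, B2–B4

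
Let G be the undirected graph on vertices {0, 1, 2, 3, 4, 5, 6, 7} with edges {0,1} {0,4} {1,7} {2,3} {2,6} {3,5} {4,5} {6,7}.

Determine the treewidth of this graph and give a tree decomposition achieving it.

Treewidth 2.
Bags: B1 = {3, 4, 5}  B2 = {2, 3, 4}  B3 = {2, 4, 6}  B4 = {4, 6, 7}  B5 = {1, 4, 7}  B6 = {0, 1, 4}
Tree: B1–B2, B2–B3, B3–B4, B4–B5, B5–B6

Every bag has size at most 3, so the width is 3 − 1 = 2 and tw(G) ≤ 2. For the lower bound, G contains the cycle 4–5–3–2–6–7–1–0–4, so G is not a forest; only forests have treewidth ≤ 1, hence tw(G) ≥ 2. Combining the bounds, tw(G) = 2.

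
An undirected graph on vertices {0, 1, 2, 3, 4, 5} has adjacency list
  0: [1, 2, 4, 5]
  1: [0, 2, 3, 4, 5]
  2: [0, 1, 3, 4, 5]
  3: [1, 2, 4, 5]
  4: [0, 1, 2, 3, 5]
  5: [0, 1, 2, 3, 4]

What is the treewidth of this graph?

4

A width-4 tree decomposition is:
Bags: B1 = {1, 2, 3, 4, 5}  B2 = {0, 1, 2, 4, 5}
Tree: B1–B2
Every bag has size at most 5, so the width is 5 − 1 = 4 and tw(G) ≤ 4. On the other hand G contains the 5-clique {0, 1, 2, 4, 5}. A clique must lie in a single bag of any decomposition, so no decomposition can have width below 4. Hence tw(G) = 4 exactly.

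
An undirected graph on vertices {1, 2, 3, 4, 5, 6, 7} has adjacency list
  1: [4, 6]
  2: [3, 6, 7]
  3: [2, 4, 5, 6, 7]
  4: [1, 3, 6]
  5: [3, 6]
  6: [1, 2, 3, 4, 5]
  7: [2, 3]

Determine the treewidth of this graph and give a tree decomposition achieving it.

Each bag holds 3 vertices, so the decomposition has width 2, which upper-bounds the treewidth. On the other hand G contains the 3-clique {1, 4, 6}. A clique must lie in a single bag of any decomposition, so no decomposition can have width below 2. Therefore the treewidth is 2.

Treewidth 2.
One such decomposition:
Bags: B1 = {2, 3, 7}  B2 = {2, 3, 6}  B3 = {3, 4, 6}  B4 = {1, 4, 6}  B5 = {3, 5, 6}
Tree: B1–B2, B2–B3, B3–B4, B3–B5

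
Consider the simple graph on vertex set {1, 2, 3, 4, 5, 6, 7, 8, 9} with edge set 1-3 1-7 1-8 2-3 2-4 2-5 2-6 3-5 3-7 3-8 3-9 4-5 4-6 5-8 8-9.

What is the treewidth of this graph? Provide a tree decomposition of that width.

Every bag has size at most 3, so the width is 3 − 1 = 2 and tw(G) ≤ 2. For the lower bound, the 3 vertices {1, 3, 8} are pairwise adjacent, and any tree decomposition puts a clique entirely inside one bag — forcing width ≥ 2. Therefore the treewidth is 2.

Treewidth 2.
One such decomposition:
Bags: B1 = {1, 3, 8}  B2 = {3, 5, 8}  B3 = {2, 3, 5}  B4 = {2, 4, 5}  B5 = {2, 4, 6}  B6 = {1, 3, 7}  B7 = {3, 8, 9}
Tree: B1–B2, B2–B3, B3–B4, B4–B5, B1–B6, B2–B7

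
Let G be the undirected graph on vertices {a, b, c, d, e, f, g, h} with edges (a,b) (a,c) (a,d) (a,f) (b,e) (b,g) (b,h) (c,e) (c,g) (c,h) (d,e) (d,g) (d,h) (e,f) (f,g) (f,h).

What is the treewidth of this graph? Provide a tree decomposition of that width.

Each bag holds 5 vertices, so the decomposition has width 4, which upper-bounds the treewidth. For the lower bound: the 5 vertex sets {b,g}, {e,f}, {c,h}, {d}, {a} are disjoint, each induces a connected subgraph, and every pair is joined by at least one edge of G. Contracting each set to a single vertex therefore yields K_{5} as a minor, and since treewidth is minor-monotone, tw(G) ≥ tw(K_{5}) = 4. Combining the bounds, tw(G) = 4.

Treewidth 4.
Bags: B1 = {b, c, d, f, g}  B2 = {b, c, d, e, f}  B3 = {b, c, d, f, h}  B4 = {a, b, c, d, f}
Tree: B1–B2, B2–B3, B3–B4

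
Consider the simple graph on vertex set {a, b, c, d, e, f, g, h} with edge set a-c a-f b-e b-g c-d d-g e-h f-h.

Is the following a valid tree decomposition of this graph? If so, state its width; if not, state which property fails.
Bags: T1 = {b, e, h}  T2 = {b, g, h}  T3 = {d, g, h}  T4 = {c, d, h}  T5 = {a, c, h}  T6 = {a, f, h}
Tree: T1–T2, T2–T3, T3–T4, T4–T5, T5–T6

Every vertex of G appears in some bag (union = {a, b, c, d, e, f, g, h}); every edge is covered by a bag; and for each vertex v the set of bags containing v is connected in the bag tree. The decomposition is therefore valid. The largest bag has 3 vertices, so the width is 2.

Yes; width 2.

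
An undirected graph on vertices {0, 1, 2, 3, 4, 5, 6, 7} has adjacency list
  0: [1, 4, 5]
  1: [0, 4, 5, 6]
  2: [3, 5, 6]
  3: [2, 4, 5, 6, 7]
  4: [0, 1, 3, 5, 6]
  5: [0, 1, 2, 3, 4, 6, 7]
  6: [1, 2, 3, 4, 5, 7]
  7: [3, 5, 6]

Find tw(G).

A width-3 tree decomposition is:
Bags: B1 = {1, 4, 5, 6}  B2 = {3, 4, 5, 6}  B3 = {2, 3, 5, 6}  B4 = {0, 1, 4, 5}  B5 = {3, 5, 6, 7}
Tree: B1–B2, B2–B3, B1–B4, B2–B5
Every bag has size at most 4, so the width is 4 − 1 = 3 and tw(G) ≤ 3. Conversely, {0, 1, 4, 5} is a clique of size 4, and the vertices of any clique must share a bag in every tree decomposition; so some bag has ≥ 4 vertices and tw(G) ≥ 3. Hence tw(G) = 3 exactly.

3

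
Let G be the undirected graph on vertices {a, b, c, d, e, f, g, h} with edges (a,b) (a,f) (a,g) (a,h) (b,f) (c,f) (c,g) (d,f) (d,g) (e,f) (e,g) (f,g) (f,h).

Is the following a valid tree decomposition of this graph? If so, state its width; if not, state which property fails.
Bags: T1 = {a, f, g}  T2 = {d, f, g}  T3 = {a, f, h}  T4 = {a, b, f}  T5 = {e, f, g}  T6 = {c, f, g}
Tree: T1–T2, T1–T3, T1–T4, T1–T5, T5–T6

Yes; width 2.

Vertex coverage: the bags together contain {a, b, c, d, e, f, g, h}, the full vertex set. Edge coverage: each edge of G has both endpoints in at least one bag. Running intersection: for every vertex, the bags containing it form a connected subtree. All three properties hold, so this is a valid tree decomposition of width max|bag| − 1 = 2, and hence tw(G) ≤ 2.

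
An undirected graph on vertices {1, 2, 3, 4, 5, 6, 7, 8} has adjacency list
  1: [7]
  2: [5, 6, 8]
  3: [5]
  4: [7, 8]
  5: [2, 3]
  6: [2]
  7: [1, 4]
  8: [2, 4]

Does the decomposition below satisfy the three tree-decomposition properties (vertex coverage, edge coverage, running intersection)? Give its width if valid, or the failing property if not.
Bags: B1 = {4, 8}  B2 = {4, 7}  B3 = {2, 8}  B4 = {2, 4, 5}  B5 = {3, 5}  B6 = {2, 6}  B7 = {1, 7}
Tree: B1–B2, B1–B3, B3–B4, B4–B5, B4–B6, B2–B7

No — bags containing vertex 4 are not connected in the tree.

A tree decomposition must satisfy three properties: every vertex lies in some bag; for every edge, both endpoints lie together in some bag; and for every vertex, the bags containing it form a connected subtree. Here bags containing vertex 4 are not connected in the tree, so the decomposition is invalid.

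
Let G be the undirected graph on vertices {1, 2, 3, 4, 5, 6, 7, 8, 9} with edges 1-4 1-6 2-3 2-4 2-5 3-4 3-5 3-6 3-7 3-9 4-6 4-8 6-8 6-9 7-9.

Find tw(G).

2

A width-2 tree decomposition is:
Bags: B1 = {3, 4, 6}  B2 = {2, 3, 4}  B3 = {3, 6, 9}  B4 = {2, 3, 5}  B5 = {3, 7, 9}  B6 = {1, 4, 6}  B7 = {4, 6, 8}
Tree: B1–B2, B1–B3, B2–B4, B3–B5, B1–B6, B1–B7
The largest bag has 3 vertices, giving width 2; this decomposition certifies tw(G) ≤ 2. Conversely, {4, 6, 8} is a clique of size 3, and the vertices of any clique must share a bag in every tree decomposition; so some bag has ≥ 3 vertices and tw(G) ≥ 2. Hence tw(G) = 2 exactly.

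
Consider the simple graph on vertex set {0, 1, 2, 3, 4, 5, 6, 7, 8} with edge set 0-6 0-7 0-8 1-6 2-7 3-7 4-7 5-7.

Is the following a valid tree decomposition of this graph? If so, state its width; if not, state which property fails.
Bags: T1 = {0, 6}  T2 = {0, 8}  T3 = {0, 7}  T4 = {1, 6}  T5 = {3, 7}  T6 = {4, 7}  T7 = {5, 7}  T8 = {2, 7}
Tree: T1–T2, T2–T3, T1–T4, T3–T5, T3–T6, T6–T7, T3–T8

Every vertex of G appears in some bag (union = {0, 1, 2, 3, 4, 5, 6, 7, 8}); every edge is covered by a bag; and for each vertex v the set of bags containing v is connected in the bag tree. The decomposition is therefore valid. The largest bag has 2 vertices, so the width is 1.

Yes; width 1.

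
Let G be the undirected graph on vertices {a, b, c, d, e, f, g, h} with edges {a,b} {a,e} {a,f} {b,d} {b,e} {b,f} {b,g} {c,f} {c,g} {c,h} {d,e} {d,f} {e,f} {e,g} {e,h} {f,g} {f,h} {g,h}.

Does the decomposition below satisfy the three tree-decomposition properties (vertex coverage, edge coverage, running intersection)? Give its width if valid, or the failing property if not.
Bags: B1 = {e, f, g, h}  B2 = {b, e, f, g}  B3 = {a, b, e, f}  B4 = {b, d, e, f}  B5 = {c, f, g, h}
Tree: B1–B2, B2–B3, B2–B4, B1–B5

Every vertex of G appears in some bag (union = {a, b, c, d, e, f, g, h}); every edge is covered by a bag; and for each vertex v the set of bags containing v is connected in the bag tree. The decomposition is therefore valid. The largest bag has 4 vertices, so the width is 3.

Yes; width 3.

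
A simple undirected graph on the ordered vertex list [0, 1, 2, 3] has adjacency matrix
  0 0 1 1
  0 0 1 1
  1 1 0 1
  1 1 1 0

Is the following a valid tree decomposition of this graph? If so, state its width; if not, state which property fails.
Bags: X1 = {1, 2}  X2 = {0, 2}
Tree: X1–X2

No — vertex 3 appears in no bag.

A tree decomposition must satisfy three properties: every vertex lies in some bag; for every edge, both endpoints lie together in some bag; and for every vertex, the bags containing it form a connected subtree. Here vertex 3 appears in no bag, so the decomposition is invalid.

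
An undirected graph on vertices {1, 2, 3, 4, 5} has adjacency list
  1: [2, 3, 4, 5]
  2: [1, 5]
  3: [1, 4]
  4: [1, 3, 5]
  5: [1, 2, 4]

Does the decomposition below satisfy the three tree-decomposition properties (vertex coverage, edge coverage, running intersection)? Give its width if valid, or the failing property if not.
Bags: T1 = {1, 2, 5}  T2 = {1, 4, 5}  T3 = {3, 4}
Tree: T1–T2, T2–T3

No — edge (1,3) lies in no bag.

A tree decomposition must satisfy three properties: every vertex lies in some bag; for every edge, both endpoints lie together in some bag; and for every vertex, the bags containing it form a connected subtree. Here edge (1,3) lies in no bag, so the decomposition is invalid.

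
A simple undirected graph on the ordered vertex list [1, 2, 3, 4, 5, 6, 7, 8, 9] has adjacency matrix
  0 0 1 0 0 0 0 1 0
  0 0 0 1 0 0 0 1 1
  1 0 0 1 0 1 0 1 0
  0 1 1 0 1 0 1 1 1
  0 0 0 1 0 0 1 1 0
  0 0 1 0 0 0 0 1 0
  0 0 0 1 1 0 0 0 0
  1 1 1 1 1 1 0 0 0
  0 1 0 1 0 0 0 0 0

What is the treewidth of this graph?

A width-2 tree decomposition is:
Bags: B1 = {2, 4, 8}  B2 = {4, 5, 8}  B3 = {2, 4, 9}  B4 = {3, 4, 8}  B5 = {3, 6, 8}  B6 = {1, 3, 8}  B7 = {4, 5, 7}
Tree: B1–B2, B1–B3, B2–B4, B4–B5, B5–B6, B2–B7
Each bag holds 3 vertices, so the decomposition has width 2, which upper-bounds the treewidth. On the other hand G contains the 3-clique {1, 3, 8}. A clique must lie in a single bag of any decomposition, so no decomposition can have width below 2. The upper and lower bounds meet at 2, so that is the treewidth.

2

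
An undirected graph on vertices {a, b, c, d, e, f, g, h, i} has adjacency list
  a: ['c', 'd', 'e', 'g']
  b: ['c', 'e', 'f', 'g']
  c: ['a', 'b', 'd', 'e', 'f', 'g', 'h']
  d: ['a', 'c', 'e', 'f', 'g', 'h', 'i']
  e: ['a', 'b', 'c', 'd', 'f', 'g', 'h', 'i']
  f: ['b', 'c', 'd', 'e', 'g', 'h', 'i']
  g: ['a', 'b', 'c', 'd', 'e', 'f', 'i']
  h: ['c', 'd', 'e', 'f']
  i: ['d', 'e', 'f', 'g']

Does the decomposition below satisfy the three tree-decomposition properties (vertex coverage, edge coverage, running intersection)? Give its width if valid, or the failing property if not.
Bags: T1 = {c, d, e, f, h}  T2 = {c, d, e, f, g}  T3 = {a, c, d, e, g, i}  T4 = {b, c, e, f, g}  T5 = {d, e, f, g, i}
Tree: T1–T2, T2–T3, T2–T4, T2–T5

No — bags containing vertex i are not connected in the tree.

A tree decomposition must satisfy three properties: every vertex lies in some bag; for every edge, both endpoints lie together in some bag; and for every vertex, the bags containing it form a connected subtree. Here bags containing vertex i are not connected in the tree, so the decomposition is invalid.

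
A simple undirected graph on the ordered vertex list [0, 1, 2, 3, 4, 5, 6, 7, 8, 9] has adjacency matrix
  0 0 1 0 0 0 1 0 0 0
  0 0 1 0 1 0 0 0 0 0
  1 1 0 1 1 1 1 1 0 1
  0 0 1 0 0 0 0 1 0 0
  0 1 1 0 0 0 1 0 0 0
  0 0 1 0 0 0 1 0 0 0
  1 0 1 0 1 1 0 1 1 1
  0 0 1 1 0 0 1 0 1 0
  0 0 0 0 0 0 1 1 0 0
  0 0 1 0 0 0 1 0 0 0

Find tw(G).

A width-2 tree decomposition is:
Bags: B1 = {1, 2, 4}  B2 = {2, 4, 6}  B3 = {2, 6, 7}  B4 = {0, 2, 6}  B5 = {2, 6, 9}  B6 = {2, 3, 7}  B7 = {2, 5, 6}  B8 = {6, 7, 8}
Tree: B1–B2, B2–B3, B2–B4, B2–B5, B3–B6, B4–B7, B3–B8
Each bag holds 3 vertices, so the decomposition has width 2, which upper-bounds the treewidth. On the other hand G contains the 3-clique {6, 7, 8}. A clique must lie in a single bag of any decomposition, so no decomposition can have width below 2. Hence tw(G) = 2 exactly.

2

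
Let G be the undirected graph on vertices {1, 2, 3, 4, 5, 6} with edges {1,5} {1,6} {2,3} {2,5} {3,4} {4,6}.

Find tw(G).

2

A width-2 tree decomposition is:
Bags: B1 = {3, 4, 6}  B2 = {2, 3, 6}  B3 = {2, 5, 6}  B4 = {1, 5, 6}
Tree: B1–B2, B2–B3, B3–B4
Every bag has size at most 3, so the width is 3 − 1 = 2 and tw(G) ≤ 2. The edges 6–4–3–2–5–1–6 form a cycle, so G is not a tree and its treewidth is at least 2. The upper and lower bounds meet at 2, so that is the treewidth.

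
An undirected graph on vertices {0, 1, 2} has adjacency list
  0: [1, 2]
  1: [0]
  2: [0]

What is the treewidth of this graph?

A width-1 tree decomposition is:
Bags: B1 = {0, 2}  B2 = {0, 1}
Tree: B1–B2
The largest bag has 2 vertices, giving width 1; this decomposition certifies tw(G) ≤ 1. Any graph with an edge has treewidth ≥ 1, and G has the edge 2–0. Therefore the treewidth is 1.

1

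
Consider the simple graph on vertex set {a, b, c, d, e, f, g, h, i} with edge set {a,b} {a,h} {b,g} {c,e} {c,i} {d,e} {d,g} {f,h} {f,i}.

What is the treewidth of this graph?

A width-2 tree decomposition is:
Bags: B1 = {a, b, g}  B2 = {a, d, g}  B3 = {a, d, e}  B4 = {a, c, e}  B5 = {a, c, i}  B6 = {a, f, i}  B7 = {a, f, h}
Tree: B1–B2, B2–B3, B3–B4, B4–B5, B5–B6, B6–B7
Every bag has size at most 3, so the width is 3 − 1 = 2 and tw(G) ≤ 2. Since a–b–g–d–e–c–i–f–h–a is a cycle in G, G is not acyclic. Forests are exactly the graphs of treewidth ≤ 1, so tw(G) ≥ 2. Hence tw(G) = 2 exactly.

2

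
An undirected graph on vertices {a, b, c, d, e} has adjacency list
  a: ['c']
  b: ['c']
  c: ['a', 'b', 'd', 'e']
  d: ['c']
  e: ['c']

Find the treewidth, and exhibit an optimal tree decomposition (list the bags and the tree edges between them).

Treewidth 1.
Bags: B1 = {b, c}  B2 = {c, e}  B3 = {c, d}  B4 = {a, c}
Tree: B1–B2, B1–B3, B2–B4

Each bag holds 2 vertices, so the decomposition has width 1, which upper-bounds the treewidth. G has an edge, so its treewidth is at least 1. The upper and lower bounds meet at 1, so that is the treewidth.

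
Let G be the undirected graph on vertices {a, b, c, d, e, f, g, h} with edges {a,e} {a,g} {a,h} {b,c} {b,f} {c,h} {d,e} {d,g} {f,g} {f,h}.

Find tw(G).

2

A width-2 tree decomposition is:
Bags: B1 = {b, c, f}  B2 = {c, f, h}  B3 = {f, g, h}  B4 = {a, g, h}  B5 = {a, d, g}  B6 = {a, d, e}
Tree: B1–B2, B2–B3, B3–B4, B4–B5, B5–B6
Every bag has size at most 3, so the width is 3 − 1 = 2 and tw(G) ≤ 2. The edges b–c–h–f–b form a cycle, so G is not a tree and its treewidth is at least 2. The upper and lower bounds meet at 2, so that is the treewidth.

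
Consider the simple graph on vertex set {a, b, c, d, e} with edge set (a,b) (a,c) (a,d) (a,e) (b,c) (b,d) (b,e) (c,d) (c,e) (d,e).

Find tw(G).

4

A width-4 tree decomposition is:
Bags: B1 = {a, b, c, d, e}
Tree: (single bag)
A single bag containing all 5 vertices is trivially a valid decomposition of width 4. For the lower bound, the 5 vertices {a, b, c, d, e} are pairwise adjacent, and any tree decomposition puts a clique entirely inside one bag — forcing width ≥ 4. Combining the bounds, tw(G) = 4.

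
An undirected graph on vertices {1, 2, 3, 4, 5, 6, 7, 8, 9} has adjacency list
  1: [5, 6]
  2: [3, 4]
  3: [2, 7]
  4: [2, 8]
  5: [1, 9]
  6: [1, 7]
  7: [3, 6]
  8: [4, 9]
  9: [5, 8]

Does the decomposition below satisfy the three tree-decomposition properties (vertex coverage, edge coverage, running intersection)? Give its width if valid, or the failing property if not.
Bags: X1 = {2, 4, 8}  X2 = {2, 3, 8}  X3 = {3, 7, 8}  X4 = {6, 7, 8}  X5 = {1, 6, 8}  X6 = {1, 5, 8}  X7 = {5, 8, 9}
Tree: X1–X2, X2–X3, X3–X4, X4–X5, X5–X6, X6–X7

Yes; width 2.

Checking the three conditions: (i) the bags cover all of {1, 2, 3, 4, 5, 6, 7, 8, 9}; (ii) for each edge, some bag contains both endpoints; (iii) the bags containing any fixed vertex form a subtree. All hold, so the decomposition is valid with width 3 − 1 = 2.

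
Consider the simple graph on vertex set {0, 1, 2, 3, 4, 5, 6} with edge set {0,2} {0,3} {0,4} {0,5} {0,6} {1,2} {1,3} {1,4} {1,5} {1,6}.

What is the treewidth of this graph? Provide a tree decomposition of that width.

Treewidth 2.
One optimal decomposition is:
Bags: B1 = {0, 1, 6}  B2 = {0, 1, 3}  B3 = {0, 1, 5}  B4 = {0, 1, 4}  B5 = {0, 1, 2}
Tree: B1–B2, B2–B3, B3–B4, B4–B5

Every bag has size at most 3, so the width is 3 − 1 = 2 and tw(G) ≤ 2. For the lower bound, G contains the cycle 1–6–0–3–1, so G is not a forest; only forests have treewidth ≤ 1, hence tw(G) ≥ 2. Therefore the treewidth is 2.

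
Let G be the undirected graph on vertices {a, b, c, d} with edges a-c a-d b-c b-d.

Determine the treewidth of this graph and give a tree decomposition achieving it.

The largest bag has 3 vertices, giving width 2; this decomposition certifies tw(G) ≤ 2. For the lower bound, G contains the cycle a–d–b–c–a, so G is not a forest; only forests have treewidth ≤ 1, hence tw(G) ≥ 2. Hence tw(G) = 2 exactly.

Treewidth 2.
Bags: B1 = {a, b, d}  B2 = {a, b, c}
Tree: B1–B2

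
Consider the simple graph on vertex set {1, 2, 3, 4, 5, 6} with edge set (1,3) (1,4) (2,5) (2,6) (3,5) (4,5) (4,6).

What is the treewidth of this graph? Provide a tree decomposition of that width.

Treewidth 2.
Bags: B1 = {2, 4, 6}  B2 = {2, 4, 5}  B3 = {1, 4, 5}  B4 = {1, 3, 5}
Tree: B1–B2, B2–B3, B3–B4

Every bag has size at most 3, so the width is 3 − 1 = 2 and tw(G) ≤ 2. The edges 6–2–5–4–6 form a cycle, so G is not a tree and its treewidth is at least 2. Combining the bounds, tw(G) = 2.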